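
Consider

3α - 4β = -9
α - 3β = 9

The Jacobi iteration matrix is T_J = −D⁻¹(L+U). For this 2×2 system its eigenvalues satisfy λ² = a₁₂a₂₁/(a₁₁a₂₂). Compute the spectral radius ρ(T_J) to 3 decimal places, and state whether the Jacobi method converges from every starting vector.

0.667

a₁₂a₂₁/(a₁₁a₂₂) = (-4)·(1) / ((3)·(-3)) = 0.444444
ρ = √|0.444444| = √0.444444 = 0.667
ρ < 1, so Jacobi converges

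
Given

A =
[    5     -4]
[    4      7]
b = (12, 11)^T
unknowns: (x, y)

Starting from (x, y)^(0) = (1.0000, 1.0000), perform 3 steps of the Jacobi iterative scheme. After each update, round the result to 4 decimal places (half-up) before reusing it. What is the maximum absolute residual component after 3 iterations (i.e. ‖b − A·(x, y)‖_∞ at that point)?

Iteration 1:
  x = (12 - (-4)·1.0000) / (5) = 3.2000
  y = (11 - (4)·1.0000) / (7) = 1.0000
Iteration 2:
  x = (12 - (-4)·1.0000) / (5) = 3.2000
  y = (11 - (4)·3.2000) / (7) = -0.2571
Iteration 3:
  x = (12 - (-4)·-0.2571) / (5) = 2.1943
  y = (11 - (4)·3.2000) / (7) = -0.2571
Residual b − A·x = (0.0001, 4.0225); ∞-norm = 4.0225

4.0225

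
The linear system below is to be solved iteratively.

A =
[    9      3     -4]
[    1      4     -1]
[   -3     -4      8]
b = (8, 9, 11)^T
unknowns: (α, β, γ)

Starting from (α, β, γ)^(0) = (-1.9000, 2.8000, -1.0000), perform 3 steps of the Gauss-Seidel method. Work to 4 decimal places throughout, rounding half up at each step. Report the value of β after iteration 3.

2.6650

Iteration 1:
  α = (8 - (3)·2.8000 - (-4)·-1.0000) / (9) = -0.4889
  β = (9 - (1)·-0.4889 - (-1)·-1.0000) / (4) = 2.1222
  γ = (11 - (-3)·-0.4889 - (-4)·2.1222) / (8) = 2.2528
Iteration 2:
  α = (8 - (3)·2.1222 - (-4)·2.2528) / (9) = 1.1827
  β = (9 - (1)·1.1827 - (-1)·2.2528) / (4) = 2.5175
  γ = (11 - (-3)·1.1827 - (-4)·2.5175) / (8) = 3.0773
Iteration 3:
  α = (8 - (3)·2.5175 - (-4)·3.0773) / (9) = 1.4174
  β = (9 - (1)·1.4174 - (-1)·3.0773) / (4) = 2.6650
  γ = (11 - (-3)·1.4174 - (-4)·2.6650) / (8) = 3.2390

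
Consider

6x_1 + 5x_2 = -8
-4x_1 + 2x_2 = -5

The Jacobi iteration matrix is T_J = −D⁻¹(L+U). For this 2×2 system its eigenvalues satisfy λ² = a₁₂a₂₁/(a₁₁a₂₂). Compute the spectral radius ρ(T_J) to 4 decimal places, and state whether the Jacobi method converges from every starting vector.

1.2910

a₁₂a₂₁/(a₁₁a₂₂) = (5)·(-4) / ((6)·(2)) = -1.666667
ρ = √|-1.666667| = √1.666667 = 1.2910
ρ > 1, so Jacobi diverges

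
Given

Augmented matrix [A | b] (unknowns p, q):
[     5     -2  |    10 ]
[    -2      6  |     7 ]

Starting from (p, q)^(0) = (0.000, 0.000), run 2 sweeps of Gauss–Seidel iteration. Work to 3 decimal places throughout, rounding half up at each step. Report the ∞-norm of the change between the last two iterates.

Iteration 1:
  p = (10 - (-2)·0.000) / (5) = 2.000
  q = (7 - (-2)·2.000) / (6) = 1.833
Iteration 2:
  p = (10 - (-2)·1.833) / (5) = 2.733
  q = (7 - (-2)·2.733) / (6) = 2.078
Change: (0.733, 0.245) → max |·| = 0.733

0.733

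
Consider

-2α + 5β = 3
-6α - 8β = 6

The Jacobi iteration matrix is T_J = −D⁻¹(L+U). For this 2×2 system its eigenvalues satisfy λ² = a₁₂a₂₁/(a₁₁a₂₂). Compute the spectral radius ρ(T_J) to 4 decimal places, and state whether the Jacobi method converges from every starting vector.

a₁₂a₂₁/(a₁₁a₂₂) = (5)·(-6) / ((-2)·(-8)) = -1.875000
ρ = √|-1.875000| = √1.875000 = 1.3693
ρ > 1, so Jacobi diverges

1.3693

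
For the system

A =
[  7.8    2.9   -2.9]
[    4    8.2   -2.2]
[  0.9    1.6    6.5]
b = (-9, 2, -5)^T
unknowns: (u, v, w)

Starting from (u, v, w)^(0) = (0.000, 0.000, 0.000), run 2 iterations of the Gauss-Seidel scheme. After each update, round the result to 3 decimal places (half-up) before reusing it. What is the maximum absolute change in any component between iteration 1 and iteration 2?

Iteration 1:
  u = (-9 - (2.9)·0.000 - (-2.9)·0.000) / (7.8) = -1.154
  v = (2 - (4)·-1.154 - (-2.2)·0.000) / (8.2) = 0.807
  w = (-5 - (0.9)·-1.154 - (1.6)·0.807) / (6.5) = -0.808
Iteration 2:
  u = (-9 - (2.9)·0.807 - (-2.9)·-0.808) / (7.8) = -1.754
  v = (2 - (4)·-1.754 - (-2.2)·-0.808) / (8.2) = 0.883
  w = (-5 - (0.9)·-1.754 - (1.6)·0.883) / (6.5) = -0.744
Change: (-0.600, 0.076, 0.064) → max |·| = 0.600

0.600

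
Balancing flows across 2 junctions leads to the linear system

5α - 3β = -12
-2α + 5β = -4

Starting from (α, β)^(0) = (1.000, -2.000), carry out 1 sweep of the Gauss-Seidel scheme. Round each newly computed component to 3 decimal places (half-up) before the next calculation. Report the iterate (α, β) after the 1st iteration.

(-3.600, -2.240)

Iteration 1:
  α = (-12 - (-3)·-2.000) / (5) = -3.600
  β = (-4 - (-2)·-3.600) / (5) = -2.240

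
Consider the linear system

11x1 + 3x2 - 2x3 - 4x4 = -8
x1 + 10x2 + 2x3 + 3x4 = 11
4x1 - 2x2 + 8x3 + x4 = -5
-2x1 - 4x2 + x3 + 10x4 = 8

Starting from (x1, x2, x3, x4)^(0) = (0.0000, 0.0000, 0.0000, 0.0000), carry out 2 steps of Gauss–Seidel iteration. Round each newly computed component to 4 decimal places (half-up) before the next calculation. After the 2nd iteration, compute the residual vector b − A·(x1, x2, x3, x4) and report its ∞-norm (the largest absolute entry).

Iteration 1:
  x1 = (-8 - (3)·0.0000 - (-2)·0.0000 - (-4)·0.0000) / (11) = -0.7273
  x2 = (11 - (1)·-0.7273 - (2)·0.0000 - (3)·0.0000) / (10) = 1.1727
  x3 = (-5 - (4)·-0.7273 - (-2)·1.1727 - (1)·0.0000) / (8) = 0.0318
  x4 = (8 - (-2)·-0.7273 - (-4)·1.1727 - (1)·0.0318) / (10) = 1.1204
Iteration 2:
  x1 = (-8 - (3)·1.1727 - (-2)·0.0318 - (-4)·1.1204) / (11) = -0.6339
  x2 = (11 - (1)·-0.6339 - (2)·0.0318 - (3)·1.1204) / (10) = 0.8209
  x3 = (-5 - (4)·-0.6339 - (-2)·0.8209 - (1)·1.1204) / (8) = -0.2429
  x4 = (8 - (-2)·-0.6339 - (-4)·0.8209 - (1)·-0.2429) / (10) = 1.0259
Residual b − A·x = (0.1280, 0.8330, 0.0947, -0.0003); ∞-norm = 0.8330

0.8330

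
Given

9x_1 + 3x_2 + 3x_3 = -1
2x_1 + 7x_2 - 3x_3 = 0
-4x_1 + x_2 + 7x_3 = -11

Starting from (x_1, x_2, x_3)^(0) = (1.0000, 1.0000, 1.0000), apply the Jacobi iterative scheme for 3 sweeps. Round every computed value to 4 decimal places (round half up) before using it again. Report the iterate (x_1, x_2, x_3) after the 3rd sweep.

(0.6569, -0.9362, -1.4062)

Iteration 1:
  x_1 = (-1 - (3)·1.0000 - (3)·1.0000) / (9) = -0.7778
  x_2 = (0 - (2)·1.0000 - (-3)·1.0000) / (7) = 0.1429
  x_3 = (-11 - (-4)·1.0000 - (1)·1.0000) / (7) = -1.1429
Iteration 2:
  x_1 = (-1 - (3)·0.1429 - (3)·-1.1429) / (9) = 0.2222
  x_2 = (0 - (2)·-0.7778 - (-3)·-1.1429) / (7) = -0.2676
  x_3 = (-11 - (-4)·-0.7778 - (1)·0.1429) / (7) = -2.0363
Iteration 3:
  x_1 = (-1 - (3)·-0.2676 - (3)·-2.0363) / (9) = 0.6569
  x_2 = (0 - (2)·0.2222 - (-3)·-2.0363) / (7) = -0.9362
  x_3 = (-11 - (-4)·0.2222 - (1)·-0.2676) / (7) = -1.4062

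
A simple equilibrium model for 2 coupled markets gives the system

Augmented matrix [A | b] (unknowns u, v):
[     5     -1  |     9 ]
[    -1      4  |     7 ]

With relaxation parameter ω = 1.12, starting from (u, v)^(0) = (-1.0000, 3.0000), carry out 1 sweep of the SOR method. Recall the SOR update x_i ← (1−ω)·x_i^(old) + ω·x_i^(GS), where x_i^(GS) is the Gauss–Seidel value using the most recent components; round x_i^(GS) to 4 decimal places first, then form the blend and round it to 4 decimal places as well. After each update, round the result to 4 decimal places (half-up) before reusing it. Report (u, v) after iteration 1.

Iteration 1:
  u: GS value = (9 - (-1)·3.0000) / (5) = 2.4000;  u ← (1−ω)·-1.0000 + ω·2.4000 = 2.8080
  v: GS value = (7 - (-1)·2.8080) / (4) = 2.4520;  v ← (1−ω)·3.0000 + ω·2.4520 = 2.3862

(2.8080, 2.3862)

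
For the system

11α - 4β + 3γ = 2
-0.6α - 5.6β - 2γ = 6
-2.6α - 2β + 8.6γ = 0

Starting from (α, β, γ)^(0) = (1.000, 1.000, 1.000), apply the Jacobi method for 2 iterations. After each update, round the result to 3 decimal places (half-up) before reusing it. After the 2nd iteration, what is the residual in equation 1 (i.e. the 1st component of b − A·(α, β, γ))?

3.410

Iteration 1:
  α = (2 - (-4)·1.000 - (3)·1.000) / (11) = 0.273
  β = (6 - (-0.6)·1.000 - (-2)·1.000) / (-5.6) = -1.536
  γ = (0 - (-2.6)·1.000 - (-2)·1.000) / (8.6) = 0.535
Iteration 2:
  α = (2 - (-4)·-1.536 - (3)·0.535) / (11) = -0.523
  β = (6 - (-0.6)·0.273 - (-2)·0.535) / (-5.6) = -1.292
  γ = (0 - (-2.6)·0.273 - (-2)·-1.536) / (8.6) = -0.275
Residual b − A·x = (3.410, -2.099, -1.579)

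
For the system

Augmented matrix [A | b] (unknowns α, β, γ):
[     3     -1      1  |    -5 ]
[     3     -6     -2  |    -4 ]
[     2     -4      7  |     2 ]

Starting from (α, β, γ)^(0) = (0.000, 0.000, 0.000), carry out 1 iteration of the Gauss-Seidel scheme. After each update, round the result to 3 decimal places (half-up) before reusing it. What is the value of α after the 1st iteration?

-1.667

Iteration 1:
  α = (-5 - (-1)·0.000 - (1)·0.000) / (3) = -1.667
  β = (-4 - (3)·-1.667 - (-2)·0.000) / (-6) = -0.167
  γ = (2 - (2)·-1.667 - (-4)·-0.167) / (7) = 0.667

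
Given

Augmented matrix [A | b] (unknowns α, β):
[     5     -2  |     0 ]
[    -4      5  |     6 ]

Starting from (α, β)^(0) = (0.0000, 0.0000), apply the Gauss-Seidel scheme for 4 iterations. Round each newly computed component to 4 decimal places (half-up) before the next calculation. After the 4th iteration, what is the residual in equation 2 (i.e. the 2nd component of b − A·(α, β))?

0.0002

Iteration 1:
  α = (0 - (-2)·0.0000) / (5) = 0.0000
  β = (6 - (-4)·0.0000) / (5) = 1.2000
Iteration 2:
  α = (0 - (-2)·1.2000) / (5) = 0.4800
  β = (6 - (-4)·0.4800) / (5) = 1.5840
Iteration 3:
  α = (0 - (-2)·1.5840) / (5) = 0.6336
  β = (6 - (-4)·0.6336) / (5) = 1.7069
Iteration 4:
  α = (0 - (-2)·1.7069) / (5) = 0.6828
  β = (6 - (-4)·0.6828) / (5) = 1.7462
Residual b − A·x = (0.0784, 0.0002)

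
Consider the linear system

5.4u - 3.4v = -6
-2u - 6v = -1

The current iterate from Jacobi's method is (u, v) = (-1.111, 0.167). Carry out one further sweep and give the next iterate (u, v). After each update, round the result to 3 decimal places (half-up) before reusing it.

(-1.006, 0.537)

One sweep:
  u = (-6 - (-3.4)·0.167) / (5.4) = -1.006
  v = (-1 - (-2)·-1.111) / (-6) = 0.537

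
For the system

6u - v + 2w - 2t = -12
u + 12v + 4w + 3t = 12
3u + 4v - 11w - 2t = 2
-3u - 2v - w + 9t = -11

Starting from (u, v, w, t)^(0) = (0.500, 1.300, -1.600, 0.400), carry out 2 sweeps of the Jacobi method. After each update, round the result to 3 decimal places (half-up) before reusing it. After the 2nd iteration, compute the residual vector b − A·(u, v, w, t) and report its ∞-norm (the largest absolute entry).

3.776

Iteration 1:
  u = (-12 - (-1)·1.300 - (2)·-1.600 - (-2)·0.400) / (6) = -1.117
  v = (12 - (1)·0.500 - (4)·-1.600 - (3)·0.400) / (12) = 1.392
  w = (2 - (3)·0.500 - (4)·1.300 - (-2)·0.400) / (-11) = 0.355
  t = (-11 - (-3)·0.500 - (-2)·1.300 - (-1)·-1.600) / (9) = -0.944
Iteration 2:
  u = (-12 - (-1)·1.392 - (2)·0.355 - (-2)·-0.944) / (6) = -2.201
  v = (12 - (1)·-1.117 - (4)·0.355 - (3)·-0.944) / (12) = 1.211
  w = (2 - (3)·-1.117 - (4)·1.392 - (-2)·-0.944) / (-11) = 0.191
  t = (-11 - (-3)·-1.117 - (-2)·1.392 - (-1)·0.355) / (9) = -1.246
Residual b − A·x = (-0.457, 2.643, 3.368, -3.776); ∞-norm = 3.776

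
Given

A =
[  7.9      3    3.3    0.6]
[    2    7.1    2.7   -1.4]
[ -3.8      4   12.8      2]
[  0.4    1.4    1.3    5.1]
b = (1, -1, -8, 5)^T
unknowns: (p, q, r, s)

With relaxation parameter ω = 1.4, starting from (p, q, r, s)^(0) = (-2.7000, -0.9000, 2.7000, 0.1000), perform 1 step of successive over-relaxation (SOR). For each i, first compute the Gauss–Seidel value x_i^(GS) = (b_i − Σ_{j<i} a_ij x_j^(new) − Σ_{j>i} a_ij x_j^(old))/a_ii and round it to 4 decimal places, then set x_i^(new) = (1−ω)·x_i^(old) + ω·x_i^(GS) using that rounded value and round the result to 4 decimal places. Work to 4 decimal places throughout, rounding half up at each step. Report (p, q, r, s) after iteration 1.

Iteration 1:
  p: GS value = (1 - (3)·-0.9000 - (3.3)·2.7000 - (0.6)·0.1000) / (7.9) = -0.6671;  p ← (1−ω)·-2.7000 + ω·-0.6671 = 0.1461
  q: GS value = (-1 - (2)·0.1461 - (2.7)·2.7000 - (-1.4)·0.1000) / (7.1) = -1.1890;  q ← (1−ω)·-0.9000 + ω·-1.1890 = -1.3046
  r: GS value = (-8 - (-3.8)·0.1461 - (4)·-1.3046 - (2)·0.1000) / (12.8) = -0.1896;  r ← (1−ω)·2.7000 + ω·-0.1896 = -1.3454
  s: GS value = (5 - (0.4)·0.1461 - (1.4)·-1.3046 - (1.3)·-1.3454) / (5.1) = 1.6700;  s ← (1−ω)·0.1000 + ω·1.6700 = 2.2980

(0.1461, -1.3046, -1.3454, 2.2980)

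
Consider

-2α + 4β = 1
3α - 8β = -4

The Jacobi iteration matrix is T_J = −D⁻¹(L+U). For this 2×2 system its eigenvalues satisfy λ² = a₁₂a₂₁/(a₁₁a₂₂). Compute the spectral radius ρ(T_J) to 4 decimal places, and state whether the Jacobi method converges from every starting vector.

a₁₂a₂₁/(a₁₁a₂₂) = (4)·(3) / ((-2)·(-8)) = 0.750000
ρ = √|0.750000| = √0.750000 = 0.8660
ρ < 1, so Jacobi converges

0.8660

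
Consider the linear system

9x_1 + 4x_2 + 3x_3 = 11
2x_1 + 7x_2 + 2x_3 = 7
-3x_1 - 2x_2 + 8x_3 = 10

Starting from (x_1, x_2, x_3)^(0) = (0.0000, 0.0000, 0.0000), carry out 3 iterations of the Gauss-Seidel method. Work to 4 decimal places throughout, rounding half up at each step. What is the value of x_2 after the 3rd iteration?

0.4205

Iteration 1:
  x_1 = (11 - (4)·0.0000 - (3)·0.0000) / (9) = 1.2222
  x_2 = (7 - (2)·1.2222 - (2)·0.0000) / (7) = 0.6508
  x_3 = (10 - (-3)·1.2222 - (-2)·0.6508) / (8) = 1.8710
Iteration 2:
  x_1 = (11 - (4)·0.6508 - (3)·1.8710) / (9) = 0.3093
  x_2 = (7 - (2)·0.3093 - (2)·1.8710) / (7) = 0.3771
  x_3 = (10 - (-3)·0.3093 - (-2)·0.3771) / (8) = 1.4603
Iteration 3:
  x_1 = (11 - (4)·0.3771 - (3)·1.4603) / (9) = 0.5679
  x_2 = (7 - (2)·0.5679 - (2)·1.4603) / (7) = 0.4205
  x_3 = (10 - (-3)·0.5679 - (-2)·0.4205) / (8) = 1.5681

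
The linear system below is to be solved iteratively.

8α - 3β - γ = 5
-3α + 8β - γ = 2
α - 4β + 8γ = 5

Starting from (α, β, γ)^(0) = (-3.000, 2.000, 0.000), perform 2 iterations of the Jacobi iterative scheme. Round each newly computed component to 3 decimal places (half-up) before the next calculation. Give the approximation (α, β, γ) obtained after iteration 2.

(0.547, 1.016, 0.016)

Iteration 1:
  α = (5 - (-3)·2.000 - (-1)·0.000) / (8) = 1.375
  β = (2 - (-3)·-3.000 - (-1)·0.000) / (8) = -0.875
  γ = (5 - (1)·-3.000 - (-4)·2.000) / (8) = 2.000
Iteration 2:
  α = (5 - (-3)·-0.875 - (-1)·2.000) / (8) = 0.547
  β = (2 - (-3)·1.375 - (-1)·2.000) / (8) = 1.016
  γ = (5 - (1)·1.375 - (-4)·-0.875) / (8) = 0.016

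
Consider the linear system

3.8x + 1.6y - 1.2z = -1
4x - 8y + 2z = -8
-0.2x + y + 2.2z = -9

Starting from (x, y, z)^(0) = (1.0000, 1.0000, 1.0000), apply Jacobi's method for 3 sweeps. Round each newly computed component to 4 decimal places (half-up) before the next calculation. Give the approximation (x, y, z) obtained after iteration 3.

Iteration 1:
  x = (-1 - (1.6)·1.0000 - (-1.2)·1.0000) / (3.8) = -0.3684
  y = (-8 - (4)·1.0000 - (2)·1.0000) / (-8) = 1.7500
  z = (-9 - (-0.2)·1.0000 - (1)·1.0000) / (2.2) = -4.4545
Iteration 2:
  x = (-1 - (1.6)·1.7500 - (-1.2)·-4.4545) / (3.8) = -2.4067
  y = (-8 - (4)·-0.3684 - (2)·-4.4545) / (-8) = -0.2978
  z = (-9 - (-0.2)·-0.3684 - (1)·1.7500) / (2.2) = -4.9199
Iteration 3:
  x = (-1 - (1.6)·-0.2978 - (-1.2)·-4.9199) / (3.8) = -1.6914
  y = (-8 - (4)·-2.4067 - (2)·-4.9199) / (-8) = -1.4333
  z = (-9 - (-0.2)·-2.4067 - (1)·-0.2978) / (2.2) = -4.1743

(-1.6914, -1.4333, -4.1743)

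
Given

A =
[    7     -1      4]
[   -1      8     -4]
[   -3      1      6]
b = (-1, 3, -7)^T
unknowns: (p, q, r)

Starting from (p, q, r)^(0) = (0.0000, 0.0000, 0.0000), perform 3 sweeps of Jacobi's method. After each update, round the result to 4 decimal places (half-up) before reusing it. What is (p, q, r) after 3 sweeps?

Iteration 1:
  p = (-1 - (-1)·0.0000 - (4)·0.0000) / (7) = -0.1429
  q = (3 - (-1)·0.0000 - (-4)·0.0000) / (8) = 0.3750
  r = (-7 - (-3)·0.0000 - (1)·0.0000) / (6) = -1.1667
Iteration 2:
  p = (-1 - (-1)·0.3750 - (4)·-1.1667) / (7) = 0.5774
  q = (3 - (-1)·-0.1429 - (-4)·-1.1667) / (8) = -0.2262
  r = (-7 - (-3)·-0.1429 - (1)·0.3750) / (6) = -1.3006
Iteration 3:
  p = (-1 - (-1)·-0.2262 - (4)·-1.3006) / (7) = 0.5680
  q = (3 - (-1)·0.5774 - (-4)·-1.3006) / (8) = -0.2031
  r = (-7 - (-3)·0.5774 - (1)·-0.2262) / (6) = -0.8403

(0.5680, -0.2031, -0.8403)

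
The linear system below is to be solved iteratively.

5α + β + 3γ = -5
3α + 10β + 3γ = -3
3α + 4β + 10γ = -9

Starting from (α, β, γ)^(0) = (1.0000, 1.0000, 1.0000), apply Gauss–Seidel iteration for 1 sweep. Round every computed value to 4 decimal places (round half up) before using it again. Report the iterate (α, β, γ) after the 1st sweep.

(-1.8000, -0.0600, -0.3360)

Iteration 1:
  α = (-5 - (1)·1.0000 - (3)·1.0000) / (5) = -1.8000
  β = (-3 - (3)·-1.8000 - (3)·1.0000) / (10) = -0.0600
  γ = (-9 - (3)·-1.8000 - (4)·-0.0600) / (10) = -0.3360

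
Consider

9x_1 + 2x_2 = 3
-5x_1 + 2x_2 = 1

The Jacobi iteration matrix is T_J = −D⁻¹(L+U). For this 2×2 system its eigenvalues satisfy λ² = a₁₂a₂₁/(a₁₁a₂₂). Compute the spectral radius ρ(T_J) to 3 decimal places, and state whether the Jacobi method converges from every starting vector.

a₁₂a₂₁/(a₁₁a₂₂) = (2)·(-5) / ((9)·(2)) = -0.555556
ρ = √|-0.555556| = √0.555556 = 0.745
ρ < 1, so Jacobi converges

0.745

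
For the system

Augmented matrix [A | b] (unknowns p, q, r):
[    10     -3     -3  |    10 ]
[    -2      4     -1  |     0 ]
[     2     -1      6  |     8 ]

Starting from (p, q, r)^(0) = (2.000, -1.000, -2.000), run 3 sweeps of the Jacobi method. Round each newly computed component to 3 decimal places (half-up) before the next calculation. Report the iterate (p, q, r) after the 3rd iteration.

(1.467, 0.996, 0.929)

Iteration 1:
  p = (10 - (-3)·-1.000 - (-3)·-2.000) / (10) = 0.100
  q = (0 - (-2)·2.000 - (-1)·-2.000) / (4) = 0.500
  r = (8 - (2)·2.000 - (-1)·-1.000) / (6) = 0.500
Iteration 2:
  p = (10 - (-3)·0.500 - (-3)·0.500) / (10) = 1.300
  q = (0 - (-2)·0.100 - (-1)·0.500) / (4) = 0.175
  r = (8 - (2)·0.100 - (-1)·0.500) / (6) = 1.383
Iteration 3:
  p = (10 - (-3)·0.175 - (-3)·1.383) / (10) = 1.467
  q = (0 - (-2)·1.300 - (-1)·1.383) / (4) = 0.996
  r = (8 - (2)·1.300 - (-1)·0.175) / (6) = 0.929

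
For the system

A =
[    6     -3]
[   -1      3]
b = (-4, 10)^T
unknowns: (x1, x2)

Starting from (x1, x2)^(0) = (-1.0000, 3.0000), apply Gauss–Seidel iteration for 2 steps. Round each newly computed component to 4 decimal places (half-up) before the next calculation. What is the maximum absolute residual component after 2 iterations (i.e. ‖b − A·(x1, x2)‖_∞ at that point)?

0.3056

Iteration 1:
  x1 = (-4 - (-3)·3.0000) / (6) = 0.8333
  x2 = (10 - (-1)·0.8333) / (3) = 3.6111
Iteration 2:
  x1 = (-4 - (-3)·3.6111) / (6) = 1.1389
  x2 = (10 - (-1)·1.1389) / (3) = 3.7130
Residual b − A·x = (0.3056, -0.0001); ∞-norm = 0.3056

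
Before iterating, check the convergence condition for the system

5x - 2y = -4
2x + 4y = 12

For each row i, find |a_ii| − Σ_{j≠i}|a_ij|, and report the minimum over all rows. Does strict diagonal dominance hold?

2

row 1: |5| − (2) = 3
row 2: |4| − (2) = 2
minimum over rows = 2 → strictly diagonally dominant (convergence guaranteed)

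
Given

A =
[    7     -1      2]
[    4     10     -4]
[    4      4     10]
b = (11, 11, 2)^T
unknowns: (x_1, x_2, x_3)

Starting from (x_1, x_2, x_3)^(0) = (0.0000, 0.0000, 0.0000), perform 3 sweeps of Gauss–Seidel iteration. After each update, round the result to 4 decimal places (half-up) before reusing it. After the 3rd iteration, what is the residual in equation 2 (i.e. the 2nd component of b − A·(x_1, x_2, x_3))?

0.0322

Iteration 1:
  x_1 = (11 - (-1)·0.0000 - (2)·0.0000) / (7) = 1.5714
  x_2 = (11 - (4)·1.5714 - (-4)·0.0000) / (10) = 0.4714
  x_3 = (2 - (4)·1.5714 - (4)·0.4714) / (10) = -0.6171
Iteration 2:
  x_1 = (11 - (-1)·0.4714 - (2)·-0.6171) / (7) = 1.8151
  x_2 = (11 - (4)·1.8151 - (-4)·-0.6171) / (10) = 0.1271
  x_3 = (2 - (4)·1.8151 - (4)·0.1271) / (10) = -0.5769
Iteration 3:
  x_1 = (11 - (-1)·0.1271 - (2)·-0.5769) / (7) = 1.7544
  x_2 = (11 - (4)·1.7544 - (-4)·-0.5769) / (10) = 0.1675
  x_3 = (2 - (4)·1.7544 - (4)·0.1675) / (10) = -0.5688
Residual b − A·x = (0.0243, 0.0322, 0.0004)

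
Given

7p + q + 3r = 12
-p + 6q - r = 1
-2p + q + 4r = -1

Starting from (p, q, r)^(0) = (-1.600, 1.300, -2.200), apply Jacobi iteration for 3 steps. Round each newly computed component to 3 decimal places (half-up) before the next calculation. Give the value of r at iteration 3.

Iteration 1:
  p = (12 - (1)·1.300 - (3)·-2.200) / (7) = 2.471
  q = (1 - (-1)·-1.600 - (-1)·-2.200) / (6) = -0.467
  r = (-1 - (-2)·-1.600 - (1)·1.300) / (4) = -1.375
Iteration 2:
  p = (12 - (1)·-0.467 - (3)·-1.375) / (7) = 2.370
  q = (1 - (-1)·2.471 - (-1)·-1.375) / (6) = 0.349
  r = (-1 - (-2)·2.471 - (1)·-0.467) / (4) = 1.102
Iteration 3:
  p = (12 - (1)·0.349 - (3)·1.102) / (7) = 1.192
  q = (1 - (-1)·2.370 - (-1)·1.102) / (6) = 0.745
  r = (-1 - (-2)·2.370 - (1)·0.349) / (4) = 0.848

0.848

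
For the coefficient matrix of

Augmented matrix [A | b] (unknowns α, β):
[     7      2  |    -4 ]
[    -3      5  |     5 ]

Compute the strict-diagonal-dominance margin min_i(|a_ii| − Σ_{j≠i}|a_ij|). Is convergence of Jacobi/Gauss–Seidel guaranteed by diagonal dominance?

row 1: |7| − (2) = 5
row 2: |5| − (3) = 2
minimum over rows = 2 → strictly diagonally dominant (convergence guaranteed)

2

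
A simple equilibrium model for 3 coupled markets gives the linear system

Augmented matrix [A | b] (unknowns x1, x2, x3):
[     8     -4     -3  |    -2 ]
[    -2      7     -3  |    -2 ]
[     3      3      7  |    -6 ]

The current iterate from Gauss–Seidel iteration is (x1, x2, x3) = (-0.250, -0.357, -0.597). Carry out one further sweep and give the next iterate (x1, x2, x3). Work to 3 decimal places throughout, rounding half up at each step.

(-0.652, -0.728, -0.266)

One sweep:
  x1 = (-2 - (-4)·-0.357 - (-3)·-0.597) / (8) = -0.652
  x2 = (-2 - (-2)·-0.652 - (-3)·-0.597) / (7) = -0.728
  x3 = (-6 - (3)·-0.652 - (3)·-0.728) / (7) = -0.266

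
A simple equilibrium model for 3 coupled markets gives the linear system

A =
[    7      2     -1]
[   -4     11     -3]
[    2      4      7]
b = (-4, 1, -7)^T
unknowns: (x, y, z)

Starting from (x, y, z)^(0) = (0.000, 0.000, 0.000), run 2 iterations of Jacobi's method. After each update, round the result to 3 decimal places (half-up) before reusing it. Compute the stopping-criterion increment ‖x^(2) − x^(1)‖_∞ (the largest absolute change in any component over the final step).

Iteration 1:
  x = (-4 - (2)·0.000 - (-1)·0.000) / (7) = -0.571
  y = (1 - (-4)·0.000 - (-3)·0.000) / (11) = 0.091
  z = (-7 - (2)·0.000 - (4)·0.000) / (7) = -1.000
Iteration 2:
  x = (-4 - (2)·0.091 - (-1)·-1.000) / (7) = -0.740
  y = (1 - (-4)·-0.571 - (-3)·-1.000) / (11) = -0.389
  z = (-7 - (2)·-0.571 - (4)·0.091) / (7) = -0.889
Change: (-0.169, -0.480, 0.111) → max |·| = 0.480

0.480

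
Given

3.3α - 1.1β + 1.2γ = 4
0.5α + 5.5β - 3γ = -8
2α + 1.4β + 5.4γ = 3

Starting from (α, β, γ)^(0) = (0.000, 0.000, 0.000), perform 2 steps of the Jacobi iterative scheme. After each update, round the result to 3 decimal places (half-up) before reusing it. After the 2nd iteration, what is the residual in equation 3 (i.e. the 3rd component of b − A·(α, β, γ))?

Iteration 1:
  α = (4 - (-1.1)·0.000 - (1.2)·0.000) / (3.3) = 1.212
  β = (-8 - (0.5)·0.000 - (-3)·0.000) / (5.5) = -1.455
  γ = (3 - (2)·0.000 - (1.4)·0.000) / (5.4) = 0.556
Iteration 2:
  α = (4 - (-1.1)·-1.455 - (1.2)·0.556) / (3.3) = 0.525
  β = (-8 - (0.5)·1.212 - (-3)·0.556) / (5.5) = -1.261
  γ = (3 - (2)·1.212 - (1.4)·-1.455) / (5.4) = 0.484
Residual b − A·x = (0.300, 0.125, 1.102)

1.102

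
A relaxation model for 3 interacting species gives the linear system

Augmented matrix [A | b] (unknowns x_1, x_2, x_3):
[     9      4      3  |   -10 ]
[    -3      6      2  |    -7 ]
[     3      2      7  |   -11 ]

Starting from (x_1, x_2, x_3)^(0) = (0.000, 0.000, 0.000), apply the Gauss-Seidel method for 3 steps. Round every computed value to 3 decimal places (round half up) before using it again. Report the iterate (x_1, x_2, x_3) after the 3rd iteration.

(-0.245, -0.885, -1.214)

Iteration 1:
  x_1 = (-10 - (4)·0.000 - (3)·0.000) / (9) = -1.111
  x_2 = (-7 - (-3)·-1.111 - (2)·0.000) / (6) = -1.722
  x_3 = (-11 - (3)·-1.111 - (2)·-1.722) / (7) = -0.603
Iteration 2:
  x_1 = (-10 - (4)·-1.722 - (3)·-0.603) / (9) = -0.145
  x_2 = (-7 - (-3)·-0.145 - (2)·-0.603) / (6) = -1.038
  x_3 = (-11 - (3)·-0.145 - (2)·-1.038) / (7) = -1.213
Iteration 3:
  x_1 = (-10 - (4)·-1.038 - (3)·-1.213) / (9) = -0.245
  x_2 = (-7 - (-3)·-0.245 - (2)·-1.213) / (6) = -0.885
  x_3 = (-11 - (3)·-0.245 - (2)·-0.885) / (7) = -1.214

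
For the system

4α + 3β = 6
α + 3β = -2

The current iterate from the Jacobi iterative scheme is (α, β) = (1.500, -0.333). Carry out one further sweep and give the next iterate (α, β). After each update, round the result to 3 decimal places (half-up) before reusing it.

(1.750, -1.167)

One sweep:
  α = (6 - (3)·-0.333) / (4) = 1.750
  β = (-2 - (1)·1.500) / (3) = -1.167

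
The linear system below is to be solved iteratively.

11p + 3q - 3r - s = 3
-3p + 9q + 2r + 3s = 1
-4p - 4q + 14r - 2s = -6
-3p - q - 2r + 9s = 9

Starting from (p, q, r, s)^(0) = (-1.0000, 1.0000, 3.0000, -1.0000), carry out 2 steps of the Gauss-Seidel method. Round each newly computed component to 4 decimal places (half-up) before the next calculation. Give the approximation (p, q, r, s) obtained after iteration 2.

Iteration 1:
  p = (3 - (3)·1.0000 - (-3)·3.0000 - (-1)·-1.0000) / (11) = 0.7273
  q = (1 - (-3)·0.7273 - (2)·3.0000 - (3)·-1.0000) / (9) = 0.0202
  r = (-6 - (-4)·0.7273 - (-4)·0.0202 - (-2)·-1.0000) / (14) = -0.3579
  s = (9 - (-3)·0.7273 - (-1)·0.0202 - (-2)·-0.3579) / (9) = 1.1651
Iteration 2:
  p = (3 - (3)·0.0202 - (-3)·-0.3579 - (-1)·1.1651) / (11) = 0.2755
  q = (1 - (-3)·0.2755 - (2)·-0.3579 - (3)·1.1651) / (9) = -0.1059
  r = (-6 - (-4)·0.2755 - (-4)·-0.1059 - (-2)·1.1651) / (14) = -0.2137
  s = (9 - (-3)·0.2755 - (-1)·-0.1059 - (-2)·-0.2137) / (9) = 1.0326

(0.2755, -0.1059, -0.2137, 1.0326)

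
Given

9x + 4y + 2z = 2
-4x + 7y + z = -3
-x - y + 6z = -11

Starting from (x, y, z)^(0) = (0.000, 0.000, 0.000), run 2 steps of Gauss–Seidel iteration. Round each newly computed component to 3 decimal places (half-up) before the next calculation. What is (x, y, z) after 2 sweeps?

(0.767, 0.274, -1.660)

Iteration 1:
  x = (2 - (4)·0.000 - (2)·0.000) / (9) = 0.222
  y = (-3 - (-4)·0.222 - (1)·0.000) / (7) = -0.302
  z = (-11 - (-1)·0.222 - (-1)·-0.302) / (6) = -1.847
Iteration 2:
  x = (2 - (4)·-0.302 - (2)·-1.847) / (9) = 0.767
  y = (-3 - (-4)·0.767 - (1)·-1.847) / (7) = 0.274
  z = (-11 - (-1)·0.767 - (-1)·0.274) / (6) = -1.660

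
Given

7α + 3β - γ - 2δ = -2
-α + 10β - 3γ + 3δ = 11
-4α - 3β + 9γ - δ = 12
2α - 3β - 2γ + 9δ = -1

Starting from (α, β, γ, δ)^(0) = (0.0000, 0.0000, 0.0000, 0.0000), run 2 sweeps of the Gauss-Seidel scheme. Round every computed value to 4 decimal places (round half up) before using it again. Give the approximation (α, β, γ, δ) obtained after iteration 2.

Iteration 1:
  α = (-2 - (3)·0.0000 - (-1)·0.0000 - (-2)·0.0000) / (7) = -0.2857
  β = (11 - (-1)·-0.2857 - (-3)·0.0000 - (3)·0.0000) / (10) = 1.0714
  γ = (12 - (-4)·-0.2857 - (-3)·1.0714 - (-1)·0.0000) / (9) = 1.5635
  δ = (-1 - (2)·-0.2857 - (-3)·1.0714 - (-2)·1.5635) / (9) = 0.6570
Iteration 2:
  α = (-2 - (3)·1.0714 - (-1)·1.5635 - (-2)·0.6570) / (7) = -0.3338
  β = (11 - (-1)·-0.3338 - (-3)·1.5635 - (3)·0.6570) / (10) = 1.3386
  γ = (12 - (-4)·-0.3338 - (-3)·1.3386 - (-1)·0.6570) / (9) = 1.7042
  δ = (-1 - (2)·-0.3338 - (-3)·1.3386 - (-2)·1.7042) / (9) = 0.7880

(-0.3338, 1.3386, 1.7042, 0.7880)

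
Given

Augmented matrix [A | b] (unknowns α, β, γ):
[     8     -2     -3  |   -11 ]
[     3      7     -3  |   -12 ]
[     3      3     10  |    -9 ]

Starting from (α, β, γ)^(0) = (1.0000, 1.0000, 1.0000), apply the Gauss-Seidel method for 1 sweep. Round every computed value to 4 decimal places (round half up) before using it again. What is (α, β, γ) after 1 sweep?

(-0.7500, -0.9643, -0.3857)

Iteration 1:
  α = (-11 - (-2)·1.0000 - (-3)·1.0000) / (8) = -0.7500
  β = (-12 - (3)·-0.7500 - (-3)·1.0000) / (7) = -0.9643
  γ = (-9 - (3)·-0.7500 - (3)·-0.9643) / (10) = -0.3857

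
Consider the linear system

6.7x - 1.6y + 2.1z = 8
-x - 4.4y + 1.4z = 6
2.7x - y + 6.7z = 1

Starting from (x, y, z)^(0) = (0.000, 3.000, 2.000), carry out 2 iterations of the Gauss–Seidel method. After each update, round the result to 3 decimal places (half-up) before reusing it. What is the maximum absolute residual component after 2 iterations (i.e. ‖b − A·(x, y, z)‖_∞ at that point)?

Iteration 1:
  x = (8 - (-1.6)·3.000 - (2.1)·2.000) / (6.7) = 1.284
  y = (6 - (-1)·1.284 - (1.4)·2.000) / (-4.4) = -1.019
  z = (1 - (2.7)·1.284 - (-1)·-1.019) / (6.7) = -0.520
Iteration 2:
  x = (8 - (-1.6)·-1.019 - (2.1)·-0.520) / (6.7) = 1.114
  y = (6 - (-1)·1.114 - (1.4)·-0.520) / (-4.4) = -1.782
  z = (1 - (2.7)·1.114 - (-1)·-1.782) / (6.7) = -0.566
Residual b − A·x = (-1.126, 0.066, 0.002); ∞-norm = 1.126

1.126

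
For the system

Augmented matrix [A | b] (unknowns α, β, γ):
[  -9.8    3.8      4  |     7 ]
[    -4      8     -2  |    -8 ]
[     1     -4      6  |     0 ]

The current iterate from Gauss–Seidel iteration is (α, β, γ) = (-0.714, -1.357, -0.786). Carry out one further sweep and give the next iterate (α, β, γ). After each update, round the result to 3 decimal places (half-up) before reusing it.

(-1.561, -1.977, -1.058)

One sweep:
  α = (7 - (3.8)·-1.357 - (4)·-0.786) / (-9.8) = -1.561
  β = (-8 - (-4)·-1.561 - (-2)·-0.786) / (8) = -1.977
  γ = (0 - (1)·-1.561 - (-4)·-1.977) / (6) = -1.058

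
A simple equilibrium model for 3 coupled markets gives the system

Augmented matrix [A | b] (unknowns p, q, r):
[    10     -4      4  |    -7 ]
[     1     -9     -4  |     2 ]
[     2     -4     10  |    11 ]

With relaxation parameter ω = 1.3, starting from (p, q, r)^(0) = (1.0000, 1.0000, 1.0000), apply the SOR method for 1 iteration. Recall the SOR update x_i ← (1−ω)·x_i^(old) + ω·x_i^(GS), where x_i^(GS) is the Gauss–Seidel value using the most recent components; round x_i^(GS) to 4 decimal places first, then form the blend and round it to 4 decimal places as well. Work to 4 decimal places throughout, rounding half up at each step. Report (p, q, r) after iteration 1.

Iteration 1:
  p: GS value = (-7 - (-4)·1.0000 - (4)·1.0000) / (10) = -0.7000;  p ← (1−ω)·1.0000 + ω·-0.7000 = -1.2100
  q: GS value = (2 - (1)·-1.2100 - (-4)·1.0000) / (-9) = -0.8011;  q ← (1−ω)·1.0000 + ω·-0.8011 = -1.3414
  r: GS value = (11 - (2)·-1.2100 - (-4)·-1.3414) / (10) = 0.8054;  r ← (1−ω)·1.0000 + ω·0.8054 = 0.7470

(-1.2100, -1.3414, 0.7470)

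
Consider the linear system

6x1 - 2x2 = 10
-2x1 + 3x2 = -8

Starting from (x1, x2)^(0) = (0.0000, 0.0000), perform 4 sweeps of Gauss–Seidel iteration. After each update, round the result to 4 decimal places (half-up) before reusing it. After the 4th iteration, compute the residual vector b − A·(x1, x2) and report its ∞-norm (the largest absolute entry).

0.0340

Iteration 1:
  x1 = (10 - (-2)·0.0000) / (6) = 1.6667
  x2 = (-8 - (-2)·1.6667) / (3) = -1.5555
Iteration 2:
  x1 = (10 - (-2)·-1.5555) / (6) = 1.1482
  x2 = (-8 - (-2)·1.1482) / (3) = -1.9012
Iteration 3:
  x1 = (10 - (-2)·-1.9012) / (6) = 1.0329
  x2 = (-8 - (-2)·1.0329) / (3) = -1.9781
Iteration 4:
  x1 = (10 - (-2)·-1.9781) / (6) = 1.0073
  x2 = (-8 - (-2)·1.0073) / (3) = -1.9951
Residual b − A·x = (-0.0340, -0.0001); ∞-norm = 0.0340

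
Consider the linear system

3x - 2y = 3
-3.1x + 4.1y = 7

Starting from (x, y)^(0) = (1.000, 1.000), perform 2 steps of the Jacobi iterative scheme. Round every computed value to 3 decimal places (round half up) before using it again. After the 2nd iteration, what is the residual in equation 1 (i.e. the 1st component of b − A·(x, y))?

1.010

Iteration 1:
  x = (3 - (-2)·1.000) / (3) = 1.667
  y = (7 - (-3.1)·1.000) / (4.1) = 2.463
Iteration 2:
  x = (3 - (-2)·2.463) / (3) = 2.642
  y = (7 - (-3.1)·1.667) / (4.1) = 2.968
Residual b − A·x = (1.010, 3.021)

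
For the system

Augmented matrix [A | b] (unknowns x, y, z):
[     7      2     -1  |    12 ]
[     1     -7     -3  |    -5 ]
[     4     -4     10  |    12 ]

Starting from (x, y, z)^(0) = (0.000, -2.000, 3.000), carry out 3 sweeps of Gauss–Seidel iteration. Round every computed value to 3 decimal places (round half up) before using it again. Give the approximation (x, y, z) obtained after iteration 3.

Iteration 1:
  x = (12 - (2)·-2.000 - (-1)·3.000) / (7) = 2.714
  y = (-5 - (1)·2.714 - (-3)·3.000) / (-7) = -0.184
  z = (12 - (4)·2.714 - (-4)·-0.184) / (10) = 0.041
Iteration 2:
  x = (12 - (2)·-0.184 - (-1)·0.041) / (7) = 1.773
  y = (-5 - (1)·1.773 - (-3)·0.041) / (-7) = 0.950
  z = (12 - (4)·1.773 - (-4)·0.950) / (10) = 0.871
Iteration 3:
  x = (12 - (2)·0.950 - (-1)·0.871) / (7) = 1.567
  y = (-5 - (1)·1.567 - (-3)·0.871) / (-7) = 0.565
  z = (12 - (4)·1.567 - (-4)·0.565) / (10) = 0.799

(1.567, 0.565, 0.799)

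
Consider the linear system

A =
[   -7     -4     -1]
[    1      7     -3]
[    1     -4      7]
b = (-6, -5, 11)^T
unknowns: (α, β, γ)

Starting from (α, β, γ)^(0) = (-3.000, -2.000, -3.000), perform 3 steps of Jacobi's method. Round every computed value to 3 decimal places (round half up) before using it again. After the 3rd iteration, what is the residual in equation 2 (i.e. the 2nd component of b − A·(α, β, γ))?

Iteration 1:
  α = (-6 - (-4)·-2.000 - (-1)·-3.000) / (-7) = 2.429
  β = (-5 - (1)·-3.000 - (-3)·-3.000) / (7) = -1.571
  γ = (11 - (1)·-3.000 - (-4)·-2.000) / (7) = 0.857
Iteration 2:
  α = (-6 - (-4)·-1.571 - (-1)·0.857) / (-7) = 1.632
  β = (-5 - (1)·2.429 - (-3)·0.857) / (7) = -0.694
  γ = (11 - (1)·2.429 - (-4)·-1.571) / (7) = 0.327
Iteration 3:
  α = (-6 - (-4)·-0.694 - (-1)·0.327) / (-7) = 1.207
  β = (-5 - (1)·1.632 - (-3)·0.327) / (7) = -0.807
  γ = (11 - (1)·1.632 - (-4)·-0.694) / (7) = 0.942
Residual b − A·x = (0.163, 2.268, -0.029)

2.268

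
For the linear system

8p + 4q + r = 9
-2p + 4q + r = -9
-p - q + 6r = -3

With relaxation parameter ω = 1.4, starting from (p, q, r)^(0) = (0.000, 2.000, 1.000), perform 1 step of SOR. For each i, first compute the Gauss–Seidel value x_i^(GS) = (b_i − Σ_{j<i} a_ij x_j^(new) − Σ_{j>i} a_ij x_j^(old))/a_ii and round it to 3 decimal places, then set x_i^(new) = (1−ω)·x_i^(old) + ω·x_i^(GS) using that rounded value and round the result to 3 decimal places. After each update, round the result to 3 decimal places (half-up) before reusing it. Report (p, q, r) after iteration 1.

(0.000, -4.300, -2.104)

Iteration 1:
  p: GS value = (9 - (4)·2.000 - (1)·1.000) / (8) = 0.000;  p ← (1−ω)·0.000 + ω·0.000 = 0.000
  q: GS value = (-9 - (-2)·0.000 - (1)·1.000) / (4) = -2.500;  q ← (1−ω)·2.000 + ω·-2.500 = -4.300
  r: GS value = (-3 - (-1)·0.000 - (-1)·-4.300) / (6) = -1.217;  r ← (1−ω)·1.000 + ω·-1.217 = -2.104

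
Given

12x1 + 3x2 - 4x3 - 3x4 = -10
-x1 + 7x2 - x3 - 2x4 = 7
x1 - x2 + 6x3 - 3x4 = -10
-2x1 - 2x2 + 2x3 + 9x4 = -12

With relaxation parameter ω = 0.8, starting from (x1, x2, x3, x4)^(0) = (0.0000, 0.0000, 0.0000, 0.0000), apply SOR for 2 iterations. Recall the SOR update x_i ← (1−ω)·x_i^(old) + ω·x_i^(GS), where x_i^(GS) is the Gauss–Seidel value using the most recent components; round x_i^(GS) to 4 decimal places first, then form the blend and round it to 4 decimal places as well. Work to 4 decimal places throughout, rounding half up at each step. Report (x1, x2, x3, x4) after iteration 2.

(-1.4213, 0.4563, -1.6535, -1.1147)

Iteration 1:
  x1: GS value = (-10 - (3)·0.0000 - (-4)·0.0000 - (-3)·0.0000) / (12) = -0.8333;  x1 ← (1−ω)·0.0000 + ω·-0.8333 = -0.6666
  x2: GS value = (7 - (-1)·-0.6666 - (-1)·0.0000 - (-2)·0.0000) / (7) = 0.9048;  x2 ← (1−ω)·0.0000 + ω·0.9048 = 0.7238
  x3: GS value = (-10 - (1)·-0.6666 - (-1)·0.7238 - (-3)·0.0000) / (6) = -1.4349;  x3 ← (1−ω)·0.0000 + ω·-1.4349 = -1.1479
  x4: GS value = (-12 - (-2)·-0.6666 - (-2)·0.7238 - (2)·-1.1479) / (9) = -1.0655;  x4 ← (1−ω)·0.0000 + ω·-1.0655 = -0.8524
Iteration 2:
  x1: GS value = (-10 - (3)·0.7238 - (-4)·-1.1479 - (-3)·-0.8524) / (12) = -1.6100;  x1 ← (1−ω)·-0.6666 + ω·-1.6100 = -1.4213
  x2: GS value = (7 - (-1)·-1.4213 - (-1)·-1.1479 - (-2)·-0.8524) / (7) = 0.3894;  x2 ← (1−ω)·0.7238 + ω·0.3894 = 0.4563
  x3: GS value = (-10 - (1)·-1.4213 - (-1)·0.4563 - (-3)·-0.8524) / (6) = -1.7799;  x3 ← (1−ω)·-1.1479 + ω·-1.7799 = -1.6535
  x4: GS value = (-12 - (-2)·-1.4213 - (-2)·0.4563 - (2)·-1.6535) / (9) = -1.1803;  x4 ← (1−ω)·-0.8524 + ω·-1.1803 = -1.1147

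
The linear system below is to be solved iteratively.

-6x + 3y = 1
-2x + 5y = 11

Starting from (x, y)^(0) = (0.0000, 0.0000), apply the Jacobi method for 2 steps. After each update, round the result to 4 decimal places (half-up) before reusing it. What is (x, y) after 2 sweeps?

(0.9333, 2.1333)

Iteration 1:
  x = (1 - (3)·0.0000) / (-6) = -0.1667
  y = (11 - (-2)·0.0000) / (5) = 2.2000
Iteration 2:
  x = (1 - (3)·2.2000) / (-6) = 0.9333
  y = (11 - (-2)·-0.1667) / (5) = 2.1333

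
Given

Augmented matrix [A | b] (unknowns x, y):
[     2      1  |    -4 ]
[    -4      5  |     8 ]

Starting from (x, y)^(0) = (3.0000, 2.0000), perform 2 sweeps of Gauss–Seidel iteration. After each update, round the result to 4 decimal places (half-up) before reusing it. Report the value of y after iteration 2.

0.3200

Iteration 1:
  x = (-4 - (1)·2.0000) / (2) = -3.0000
  y = (8 - (-4)·-3.0000) / (5) = -0.8000
Iteration 2:
  x = (-4 - (1)·-0.8000) / (2) = -1.6000
  y = (8 - (-4)·-1.6000) / (5) = 0.3200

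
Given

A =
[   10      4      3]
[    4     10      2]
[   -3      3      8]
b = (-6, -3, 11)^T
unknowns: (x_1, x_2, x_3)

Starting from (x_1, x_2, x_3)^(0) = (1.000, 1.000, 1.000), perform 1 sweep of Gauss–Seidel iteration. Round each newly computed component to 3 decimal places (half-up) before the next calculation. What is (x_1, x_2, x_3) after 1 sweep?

Iteration 1:
  x_1 = (-6 - (4)·1.000 - (3)·1.000) / (10) = -1.300
  x_2 = (-3 - (4)·-1.300 - (2)·1.000) / (10) = 0.020
  x_3 = (11 - (-3)·-1.300 - (3)·0.020) / (8) = 0.880

(-1.300, 0.020, 0.880)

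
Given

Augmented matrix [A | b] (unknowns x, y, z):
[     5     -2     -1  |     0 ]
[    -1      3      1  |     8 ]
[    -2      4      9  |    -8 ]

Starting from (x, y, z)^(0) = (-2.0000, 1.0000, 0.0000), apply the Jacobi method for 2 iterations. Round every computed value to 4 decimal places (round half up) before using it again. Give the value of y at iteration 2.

Iteration 1:
  x = (0 - (-2)·1.0000 - (-1)·0.0000) / (5) = 0.4000
  y = (8 - (-1)·-2.0000 - (1)·0.0000) / (3) = 2.0000
  z = (-8 - (-2)·-2.0000 - (4)·1.0000) / (9) = -1.7778
Iteration 2:
  x = (0 - (-2)·2.0000 - (-1)·-1.7778) / (5) = 0.4444
  y = (8 - (-1)·0.4000 - (1)·-1.7778) / (3) = 3.3926
  z = (-8 - (-2)·0.4000 - (4)·2.0000) / (9) = -1.6889

3.3926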